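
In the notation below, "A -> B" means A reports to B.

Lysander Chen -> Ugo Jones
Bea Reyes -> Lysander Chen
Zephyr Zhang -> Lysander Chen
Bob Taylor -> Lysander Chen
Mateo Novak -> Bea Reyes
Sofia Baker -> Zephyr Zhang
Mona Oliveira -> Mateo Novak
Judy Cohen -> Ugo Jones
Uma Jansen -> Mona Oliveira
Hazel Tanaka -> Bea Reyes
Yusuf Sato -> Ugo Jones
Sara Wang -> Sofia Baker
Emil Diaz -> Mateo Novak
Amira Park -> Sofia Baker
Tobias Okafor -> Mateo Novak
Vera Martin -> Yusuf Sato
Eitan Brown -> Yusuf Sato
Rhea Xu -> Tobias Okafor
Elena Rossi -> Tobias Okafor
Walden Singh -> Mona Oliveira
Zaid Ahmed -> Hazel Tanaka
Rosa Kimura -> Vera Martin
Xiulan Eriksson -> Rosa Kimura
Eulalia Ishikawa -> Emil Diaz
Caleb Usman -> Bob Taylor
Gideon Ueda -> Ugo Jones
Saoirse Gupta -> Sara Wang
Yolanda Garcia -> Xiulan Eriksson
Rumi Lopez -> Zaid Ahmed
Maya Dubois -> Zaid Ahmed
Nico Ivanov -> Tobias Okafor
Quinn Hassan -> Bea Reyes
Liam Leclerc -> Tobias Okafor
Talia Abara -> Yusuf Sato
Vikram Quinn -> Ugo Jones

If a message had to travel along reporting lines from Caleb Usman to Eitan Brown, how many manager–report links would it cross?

Caleb Usman is 3 levels below Ugo Jones, and Eitan Brown is 2 levels below Ugo Jones (their lowest common manager). The shortest path runs up from Caleb Usman to Ugo Jones and back down to Eitan Brown: 3 + 2 = 5 links.

5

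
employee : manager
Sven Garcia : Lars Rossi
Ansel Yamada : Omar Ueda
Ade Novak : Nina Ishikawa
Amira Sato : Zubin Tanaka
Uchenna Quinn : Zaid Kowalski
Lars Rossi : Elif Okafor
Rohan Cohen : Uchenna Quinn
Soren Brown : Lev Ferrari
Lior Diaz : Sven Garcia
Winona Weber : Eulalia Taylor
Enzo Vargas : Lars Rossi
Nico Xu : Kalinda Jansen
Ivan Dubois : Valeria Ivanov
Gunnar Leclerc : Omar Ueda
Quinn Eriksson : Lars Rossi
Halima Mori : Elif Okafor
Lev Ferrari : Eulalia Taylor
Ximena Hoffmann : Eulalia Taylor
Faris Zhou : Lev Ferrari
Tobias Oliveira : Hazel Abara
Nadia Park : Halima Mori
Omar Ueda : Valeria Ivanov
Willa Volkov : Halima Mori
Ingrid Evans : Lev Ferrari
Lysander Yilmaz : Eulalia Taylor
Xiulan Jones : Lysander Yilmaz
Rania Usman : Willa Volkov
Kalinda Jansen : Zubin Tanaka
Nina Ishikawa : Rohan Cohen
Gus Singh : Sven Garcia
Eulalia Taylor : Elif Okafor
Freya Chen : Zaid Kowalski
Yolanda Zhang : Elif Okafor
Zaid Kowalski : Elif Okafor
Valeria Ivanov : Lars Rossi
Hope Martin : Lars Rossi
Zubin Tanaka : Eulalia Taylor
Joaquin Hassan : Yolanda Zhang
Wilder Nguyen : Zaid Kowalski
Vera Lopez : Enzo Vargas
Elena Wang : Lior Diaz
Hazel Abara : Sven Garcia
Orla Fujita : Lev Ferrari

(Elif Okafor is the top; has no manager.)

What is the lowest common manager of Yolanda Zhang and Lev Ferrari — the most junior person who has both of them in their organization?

Elif Okafor

Yolanda Zhang's chain of managers is Elif Okafor. Lev Ferrari's chain of managers is Eulalia Taylor, Elif Okafor. The first manager that appears in both chains is Elif Okafor.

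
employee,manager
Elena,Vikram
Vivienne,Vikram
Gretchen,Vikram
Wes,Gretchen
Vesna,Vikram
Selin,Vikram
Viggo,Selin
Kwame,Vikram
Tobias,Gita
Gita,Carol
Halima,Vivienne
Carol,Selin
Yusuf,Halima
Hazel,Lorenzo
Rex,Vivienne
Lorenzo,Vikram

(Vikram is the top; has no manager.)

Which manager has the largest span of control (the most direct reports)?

Vikram

Direct-report counts: Vikram has 7; Lorenzo has 1; Vivienne has 2; Halima has 1; Selin has 2; Carol has 1; Gita has 1; Gretchen has 1. The largest is 7, held by Vikram.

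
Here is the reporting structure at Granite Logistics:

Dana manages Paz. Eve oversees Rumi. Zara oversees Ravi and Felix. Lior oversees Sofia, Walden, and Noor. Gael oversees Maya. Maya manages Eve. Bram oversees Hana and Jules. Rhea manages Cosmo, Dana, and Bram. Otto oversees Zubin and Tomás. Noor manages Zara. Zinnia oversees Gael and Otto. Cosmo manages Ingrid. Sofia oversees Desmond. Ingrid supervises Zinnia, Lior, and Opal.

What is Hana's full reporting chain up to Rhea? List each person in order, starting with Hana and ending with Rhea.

Hana reports to Bram. Bram reports to Rhea. Rhea is at the top.

Hana -> Bram -> Rhea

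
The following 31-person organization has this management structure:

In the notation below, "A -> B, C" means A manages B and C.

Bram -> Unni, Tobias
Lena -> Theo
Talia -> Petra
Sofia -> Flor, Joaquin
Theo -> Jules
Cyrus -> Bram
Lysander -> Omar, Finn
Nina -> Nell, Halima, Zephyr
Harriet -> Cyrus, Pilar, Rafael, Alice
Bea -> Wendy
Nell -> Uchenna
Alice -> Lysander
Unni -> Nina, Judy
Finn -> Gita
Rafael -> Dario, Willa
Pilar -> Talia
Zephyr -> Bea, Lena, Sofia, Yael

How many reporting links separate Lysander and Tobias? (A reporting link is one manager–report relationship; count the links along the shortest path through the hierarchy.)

Lysander is 2 levels below Harriet, and Tobias is 3 levels below Harriet (their lowest common manager). The shortest path runs up from Lysander to Harriet and back down to Tobias: 2 + 3 = 5 links.

5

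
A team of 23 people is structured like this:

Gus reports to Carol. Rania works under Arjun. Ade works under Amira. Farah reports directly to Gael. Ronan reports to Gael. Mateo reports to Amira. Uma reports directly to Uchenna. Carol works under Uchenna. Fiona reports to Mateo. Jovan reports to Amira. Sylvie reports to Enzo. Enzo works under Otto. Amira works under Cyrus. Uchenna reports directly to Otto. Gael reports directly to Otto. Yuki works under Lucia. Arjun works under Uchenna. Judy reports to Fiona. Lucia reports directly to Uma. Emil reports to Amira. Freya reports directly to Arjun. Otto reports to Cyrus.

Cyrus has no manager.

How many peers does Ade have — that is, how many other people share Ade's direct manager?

Ade reports to Amira. Amira's other direct reports are Jovan, Emil, Mateo — 3 peers.

3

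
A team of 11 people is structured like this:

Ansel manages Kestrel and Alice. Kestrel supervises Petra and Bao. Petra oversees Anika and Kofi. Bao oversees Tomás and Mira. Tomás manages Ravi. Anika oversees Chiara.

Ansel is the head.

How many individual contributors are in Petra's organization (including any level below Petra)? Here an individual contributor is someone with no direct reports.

2

The people in Petra's organization with no one reporting to them are Kofi, Chiara. That is 2.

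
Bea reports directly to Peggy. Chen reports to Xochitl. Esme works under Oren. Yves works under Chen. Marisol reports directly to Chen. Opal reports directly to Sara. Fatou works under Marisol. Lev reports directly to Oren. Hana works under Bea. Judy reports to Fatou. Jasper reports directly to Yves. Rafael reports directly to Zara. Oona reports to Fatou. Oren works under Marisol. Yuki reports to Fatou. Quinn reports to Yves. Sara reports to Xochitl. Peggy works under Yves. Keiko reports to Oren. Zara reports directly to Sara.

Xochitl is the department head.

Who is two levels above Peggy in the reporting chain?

Peggy reports to Yves, and Yves reports to Chen. So Peggy's skip-level manager is Chen.

Chen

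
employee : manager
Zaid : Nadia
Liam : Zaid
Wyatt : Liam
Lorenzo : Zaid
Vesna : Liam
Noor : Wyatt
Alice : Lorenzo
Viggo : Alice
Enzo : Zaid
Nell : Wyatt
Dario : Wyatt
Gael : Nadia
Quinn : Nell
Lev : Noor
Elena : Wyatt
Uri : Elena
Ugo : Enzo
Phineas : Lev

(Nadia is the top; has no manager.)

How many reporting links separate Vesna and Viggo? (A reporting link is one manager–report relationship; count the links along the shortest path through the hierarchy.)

Vesna is 2 levels below Zaid, and Viggo is 3 levels below Zaid (their lowest common manager). The shortest path runs up from Vesna to Zaid and back down to Viggo: 2 + 3 = 5 links.

5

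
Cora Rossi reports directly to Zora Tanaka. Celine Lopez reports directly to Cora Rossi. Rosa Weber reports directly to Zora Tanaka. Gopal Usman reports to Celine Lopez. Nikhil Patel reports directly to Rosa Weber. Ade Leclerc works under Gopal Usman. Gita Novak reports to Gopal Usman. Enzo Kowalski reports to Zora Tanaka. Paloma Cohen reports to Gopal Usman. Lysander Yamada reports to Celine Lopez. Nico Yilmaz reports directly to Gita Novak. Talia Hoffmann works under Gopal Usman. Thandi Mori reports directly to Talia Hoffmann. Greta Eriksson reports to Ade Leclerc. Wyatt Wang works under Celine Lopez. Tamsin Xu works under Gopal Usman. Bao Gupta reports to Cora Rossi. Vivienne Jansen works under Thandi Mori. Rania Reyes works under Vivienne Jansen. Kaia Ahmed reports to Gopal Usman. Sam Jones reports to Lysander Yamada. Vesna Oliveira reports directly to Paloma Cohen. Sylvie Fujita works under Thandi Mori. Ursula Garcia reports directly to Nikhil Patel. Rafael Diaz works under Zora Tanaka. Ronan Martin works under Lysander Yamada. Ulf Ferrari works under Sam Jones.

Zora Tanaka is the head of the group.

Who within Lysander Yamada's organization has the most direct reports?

Lysander Yamada

Direct-report counts within Lysander Yamada's organization: Lysander Yamada has 2; Sam Jones has 1. The largest is 2, held by Lysander Yamada.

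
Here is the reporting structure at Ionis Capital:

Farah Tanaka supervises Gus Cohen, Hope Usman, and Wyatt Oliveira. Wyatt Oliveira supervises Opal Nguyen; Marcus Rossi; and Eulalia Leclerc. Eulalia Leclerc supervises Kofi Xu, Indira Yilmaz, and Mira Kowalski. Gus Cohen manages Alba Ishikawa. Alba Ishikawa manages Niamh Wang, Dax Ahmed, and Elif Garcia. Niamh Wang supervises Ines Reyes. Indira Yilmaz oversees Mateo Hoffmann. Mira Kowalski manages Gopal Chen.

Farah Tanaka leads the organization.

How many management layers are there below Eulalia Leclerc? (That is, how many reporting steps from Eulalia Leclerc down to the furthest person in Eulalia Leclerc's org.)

The longest chain under Eulalia Leclerc runs Eulalia Leclerc → Mira Kowalski → Gopal Chen, which is 2 levels below Eulalia Leclerc.

2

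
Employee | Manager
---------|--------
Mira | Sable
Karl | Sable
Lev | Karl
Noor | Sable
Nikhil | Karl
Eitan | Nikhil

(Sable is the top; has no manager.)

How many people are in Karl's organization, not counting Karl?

Karl directly manages Nikhil, Lev. Under Nikhil: Eitan (1). Lev has no reports. So Karl's organization is 2 direct reports plus everyone under them: 2 + 1 = 3.

3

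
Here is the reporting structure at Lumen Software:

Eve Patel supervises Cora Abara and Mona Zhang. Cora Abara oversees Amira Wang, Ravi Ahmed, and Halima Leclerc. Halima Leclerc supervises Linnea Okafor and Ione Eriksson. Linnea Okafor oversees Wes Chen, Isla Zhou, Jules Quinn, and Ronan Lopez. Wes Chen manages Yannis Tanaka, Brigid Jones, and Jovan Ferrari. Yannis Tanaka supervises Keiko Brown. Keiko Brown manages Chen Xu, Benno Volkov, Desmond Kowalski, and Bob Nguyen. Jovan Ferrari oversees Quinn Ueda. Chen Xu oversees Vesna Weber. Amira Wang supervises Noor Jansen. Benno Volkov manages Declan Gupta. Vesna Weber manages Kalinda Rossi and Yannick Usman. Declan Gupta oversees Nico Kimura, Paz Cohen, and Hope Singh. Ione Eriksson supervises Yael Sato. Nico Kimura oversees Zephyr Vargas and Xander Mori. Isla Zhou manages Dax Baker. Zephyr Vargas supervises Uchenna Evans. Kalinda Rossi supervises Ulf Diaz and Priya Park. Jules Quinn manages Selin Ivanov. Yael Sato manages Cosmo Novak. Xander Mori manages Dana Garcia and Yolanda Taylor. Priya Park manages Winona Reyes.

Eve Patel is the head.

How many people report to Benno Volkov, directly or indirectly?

9

Benno Volkov directly manages Declan Gupta. Under Declan Gupta: Hope Singh, Paz Cohen, Nico Kimura, Xander Mori, Yolanda Taylor, Dana Garcia, Zephyr Vargas, Uchenna Evans (8). That's 9 in total.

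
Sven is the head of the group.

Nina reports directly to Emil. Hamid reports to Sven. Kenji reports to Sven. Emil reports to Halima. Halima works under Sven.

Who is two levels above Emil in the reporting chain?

Emil reports to Halima, and Halima reports to Sven. So Emil's skip-level manager is Sven.

Sven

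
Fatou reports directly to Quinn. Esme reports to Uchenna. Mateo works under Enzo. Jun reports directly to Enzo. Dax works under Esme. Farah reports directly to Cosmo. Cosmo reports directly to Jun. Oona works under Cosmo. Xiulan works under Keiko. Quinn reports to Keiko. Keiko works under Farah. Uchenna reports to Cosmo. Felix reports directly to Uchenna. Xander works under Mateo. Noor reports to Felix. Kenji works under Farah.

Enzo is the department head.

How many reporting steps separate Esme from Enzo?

4

Chain from Esme up to Enzo: Esme → Uchenna → Cosmo → Jun → Enzo. That is 4 steps up, so Esme is 4 levels below Enzo.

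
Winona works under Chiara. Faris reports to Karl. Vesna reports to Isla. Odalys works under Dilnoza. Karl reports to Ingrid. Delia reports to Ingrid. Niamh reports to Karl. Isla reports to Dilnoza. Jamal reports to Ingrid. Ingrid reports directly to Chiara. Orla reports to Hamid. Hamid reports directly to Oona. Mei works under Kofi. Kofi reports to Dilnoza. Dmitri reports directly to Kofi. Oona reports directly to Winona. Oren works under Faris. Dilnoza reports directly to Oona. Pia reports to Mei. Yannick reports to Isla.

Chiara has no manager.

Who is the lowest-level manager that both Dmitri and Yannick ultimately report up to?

Dilnoza

Dmitri's chain of managers is Kofi, Dilnoza, Oona, Winona, Chiara. Yannick's chain of managers is Isla, Dilnoza, Oona, Winona, Chiara. The first manager that appears in both chains is Dilnoza.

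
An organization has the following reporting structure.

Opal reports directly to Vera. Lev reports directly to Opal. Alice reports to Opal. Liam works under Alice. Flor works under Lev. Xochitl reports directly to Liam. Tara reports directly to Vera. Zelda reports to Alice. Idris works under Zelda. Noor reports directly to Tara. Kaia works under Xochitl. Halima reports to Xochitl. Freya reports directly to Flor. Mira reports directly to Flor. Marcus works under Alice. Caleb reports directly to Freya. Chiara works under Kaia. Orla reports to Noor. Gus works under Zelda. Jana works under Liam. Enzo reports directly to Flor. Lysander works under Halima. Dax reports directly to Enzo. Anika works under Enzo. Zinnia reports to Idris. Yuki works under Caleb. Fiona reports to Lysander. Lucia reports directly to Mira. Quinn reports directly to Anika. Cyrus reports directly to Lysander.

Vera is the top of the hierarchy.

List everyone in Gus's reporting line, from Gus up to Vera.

Gus reports to Zelda. Zelda reports to Alice. Alice reports to Opal. Opal reports to Vera. Vera is at the top.

Gus -> Zelda -> Alice -> Opal -> Vera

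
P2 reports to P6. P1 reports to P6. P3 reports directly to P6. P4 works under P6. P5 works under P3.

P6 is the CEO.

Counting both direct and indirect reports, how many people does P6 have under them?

P6 directly manages P2, P1, P3, P4. P2 has no reports. P1 has no reports. Under P3: P5 (1). P4 has no reports. So P6's organization is 4 direct reports plus everyone under them: 1 + 1 + 2 + 1 = 5.

5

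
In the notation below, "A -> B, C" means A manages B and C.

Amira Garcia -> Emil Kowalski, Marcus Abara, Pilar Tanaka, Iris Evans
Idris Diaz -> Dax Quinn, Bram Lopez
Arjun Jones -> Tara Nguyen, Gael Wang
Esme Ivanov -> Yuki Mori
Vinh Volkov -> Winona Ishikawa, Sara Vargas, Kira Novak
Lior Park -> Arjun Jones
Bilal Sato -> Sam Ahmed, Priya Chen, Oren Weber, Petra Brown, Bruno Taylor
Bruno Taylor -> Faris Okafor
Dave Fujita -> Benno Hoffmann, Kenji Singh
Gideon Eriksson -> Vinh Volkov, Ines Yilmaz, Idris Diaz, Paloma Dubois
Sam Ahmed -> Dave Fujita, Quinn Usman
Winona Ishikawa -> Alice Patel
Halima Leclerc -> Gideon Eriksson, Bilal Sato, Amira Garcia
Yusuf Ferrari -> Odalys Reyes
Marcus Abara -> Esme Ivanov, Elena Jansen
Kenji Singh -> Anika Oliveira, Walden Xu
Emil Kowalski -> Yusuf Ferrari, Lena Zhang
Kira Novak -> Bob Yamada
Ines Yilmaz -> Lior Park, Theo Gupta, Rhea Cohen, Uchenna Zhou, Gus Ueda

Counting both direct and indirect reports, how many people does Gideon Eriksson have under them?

Gideon Eriksson directly manages Vinh Volkov, Ines Yilmaz, Idris Diaz, Paloma Dubois. Under Vinh Volkov: Kira Novak, Bob Yamada, Sara Vargas, Winona Ishikawa, Alice Patel (5). Under Ines Yilmaz: Gus Ueda, Uchenna Zhou, Rhea Cohen, Theo Gupta, Lior Park, Arjun Jones, Gael Wang, Tara Nguyen (8). Under Idris Diaz: Bram Lopez, Dax Quinn (2). Paloma Dubois has no reports. So Gideon Eriksson's organization is 4 direct reports plus everyone under them: 6 + 9 + 3 + 1 = 19.

19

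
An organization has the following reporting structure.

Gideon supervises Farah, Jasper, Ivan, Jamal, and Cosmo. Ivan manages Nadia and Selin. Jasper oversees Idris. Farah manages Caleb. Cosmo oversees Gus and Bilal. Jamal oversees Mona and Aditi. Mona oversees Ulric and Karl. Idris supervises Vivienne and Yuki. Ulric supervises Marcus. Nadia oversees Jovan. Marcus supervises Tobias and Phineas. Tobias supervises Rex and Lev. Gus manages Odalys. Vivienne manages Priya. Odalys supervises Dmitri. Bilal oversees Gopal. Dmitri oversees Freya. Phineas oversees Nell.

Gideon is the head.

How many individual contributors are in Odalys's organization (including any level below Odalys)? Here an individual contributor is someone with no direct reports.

The only person in Odalys's organization with no one reporting to them is Freya. That is 1.

1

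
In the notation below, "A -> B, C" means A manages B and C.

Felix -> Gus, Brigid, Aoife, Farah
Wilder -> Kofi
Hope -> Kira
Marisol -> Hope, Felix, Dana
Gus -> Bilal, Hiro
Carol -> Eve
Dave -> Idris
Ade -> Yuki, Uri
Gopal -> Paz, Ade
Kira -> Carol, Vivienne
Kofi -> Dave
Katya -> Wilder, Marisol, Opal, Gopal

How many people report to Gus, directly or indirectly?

2

Gus directly manages Bilal, Hiro. Bilal has no reports. Hiro has no reports. So Gus's organization is 2 direct reports plus everyone under them: 1 + 1 = 2.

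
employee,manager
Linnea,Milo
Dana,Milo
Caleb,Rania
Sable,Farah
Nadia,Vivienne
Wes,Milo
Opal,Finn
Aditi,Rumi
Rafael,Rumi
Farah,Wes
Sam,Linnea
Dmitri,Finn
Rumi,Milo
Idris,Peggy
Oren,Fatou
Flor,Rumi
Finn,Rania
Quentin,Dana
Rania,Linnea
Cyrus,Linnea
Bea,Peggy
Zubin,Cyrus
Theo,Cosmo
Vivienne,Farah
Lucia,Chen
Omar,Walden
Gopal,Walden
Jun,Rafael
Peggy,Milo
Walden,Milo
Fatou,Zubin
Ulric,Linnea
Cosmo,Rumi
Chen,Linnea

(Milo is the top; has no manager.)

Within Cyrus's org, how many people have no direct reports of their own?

The only person in Cyrus's organization with no one reporting to them is Oren. That is 1.

1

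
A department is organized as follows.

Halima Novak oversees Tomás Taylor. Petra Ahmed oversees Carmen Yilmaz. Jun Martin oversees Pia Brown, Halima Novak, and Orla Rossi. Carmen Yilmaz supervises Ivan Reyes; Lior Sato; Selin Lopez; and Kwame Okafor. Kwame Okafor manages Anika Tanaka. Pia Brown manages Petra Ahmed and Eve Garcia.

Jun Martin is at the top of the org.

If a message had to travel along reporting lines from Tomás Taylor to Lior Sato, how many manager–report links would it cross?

Tomás Taylor is 2 levels below Jun Martin, and Lior Sato is 4 levels below Jun Martin (their lowest common manager). The shortest path runs up from Tomás Taylor to Jun Martin and back down to Lior Sato: 2 + 4 = 6 links.

6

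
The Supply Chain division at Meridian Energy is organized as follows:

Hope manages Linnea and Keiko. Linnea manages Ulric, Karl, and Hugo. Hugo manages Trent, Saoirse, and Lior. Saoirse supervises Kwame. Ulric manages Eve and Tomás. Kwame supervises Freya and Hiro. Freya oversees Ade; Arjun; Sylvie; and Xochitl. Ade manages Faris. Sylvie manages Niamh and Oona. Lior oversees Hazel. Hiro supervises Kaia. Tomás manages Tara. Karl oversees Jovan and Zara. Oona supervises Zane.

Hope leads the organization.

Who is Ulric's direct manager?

Linnea

Ulric reports directly to Linnea.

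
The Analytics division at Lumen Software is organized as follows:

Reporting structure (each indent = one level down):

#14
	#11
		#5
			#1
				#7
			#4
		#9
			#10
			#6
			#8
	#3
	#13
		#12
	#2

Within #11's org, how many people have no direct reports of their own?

5

The people in #11's organization with no one reporting to them are #8, #6, #10, #4, #7. That is 5.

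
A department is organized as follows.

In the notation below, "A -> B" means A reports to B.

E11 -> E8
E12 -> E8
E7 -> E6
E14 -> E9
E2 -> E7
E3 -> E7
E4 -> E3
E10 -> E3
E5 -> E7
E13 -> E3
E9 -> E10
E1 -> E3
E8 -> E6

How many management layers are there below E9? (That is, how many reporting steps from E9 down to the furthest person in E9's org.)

1

The longest chain under E9 runs E9 → E14, which is 1 level below E9.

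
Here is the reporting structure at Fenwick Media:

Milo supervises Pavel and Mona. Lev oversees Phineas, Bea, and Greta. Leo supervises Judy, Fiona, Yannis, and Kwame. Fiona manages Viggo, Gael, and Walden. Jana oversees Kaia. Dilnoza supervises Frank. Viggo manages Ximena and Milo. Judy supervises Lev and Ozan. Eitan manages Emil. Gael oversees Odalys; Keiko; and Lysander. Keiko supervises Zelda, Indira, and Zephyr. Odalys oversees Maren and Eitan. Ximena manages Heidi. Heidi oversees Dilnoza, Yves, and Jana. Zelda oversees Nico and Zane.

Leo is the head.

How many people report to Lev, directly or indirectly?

Lev directly manages Phineas, Bea, Greta. Phineas has no reports. Bea has no reports. Greta has no reports. So Lev's organization is 3 direct reports plus everyone under them: 1 + 1 + 1 = 3.

3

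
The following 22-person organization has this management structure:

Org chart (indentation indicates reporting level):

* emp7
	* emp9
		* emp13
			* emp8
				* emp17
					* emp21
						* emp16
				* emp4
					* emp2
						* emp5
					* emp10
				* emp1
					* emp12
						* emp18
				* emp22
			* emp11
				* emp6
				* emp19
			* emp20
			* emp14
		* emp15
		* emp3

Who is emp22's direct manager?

emp8

emp22 reports directly to emp8.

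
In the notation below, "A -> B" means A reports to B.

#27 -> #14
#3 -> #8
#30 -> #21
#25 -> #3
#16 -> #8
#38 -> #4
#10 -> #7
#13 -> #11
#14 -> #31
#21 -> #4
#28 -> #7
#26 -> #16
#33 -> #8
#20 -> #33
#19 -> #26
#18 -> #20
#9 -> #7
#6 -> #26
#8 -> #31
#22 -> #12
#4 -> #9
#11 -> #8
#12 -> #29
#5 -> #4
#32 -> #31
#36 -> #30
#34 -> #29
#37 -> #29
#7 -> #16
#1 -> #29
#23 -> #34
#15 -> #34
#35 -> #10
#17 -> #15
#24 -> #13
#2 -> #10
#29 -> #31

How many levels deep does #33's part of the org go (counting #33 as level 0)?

The longest chain under #33 runs #33 → #20 → #18, which is 2 levels below #33.

2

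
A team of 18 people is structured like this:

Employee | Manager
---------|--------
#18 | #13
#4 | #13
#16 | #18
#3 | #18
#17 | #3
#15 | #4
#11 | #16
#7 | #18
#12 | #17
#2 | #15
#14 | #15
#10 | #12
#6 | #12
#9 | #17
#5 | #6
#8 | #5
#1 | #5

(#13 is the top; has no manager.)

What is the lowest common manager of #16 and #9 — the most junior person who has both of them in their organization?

#16's chain of managers is #18, #13. #9's chain of managers is #17, #3, #18, #13. The first manager that appears in both chains is #18.

#18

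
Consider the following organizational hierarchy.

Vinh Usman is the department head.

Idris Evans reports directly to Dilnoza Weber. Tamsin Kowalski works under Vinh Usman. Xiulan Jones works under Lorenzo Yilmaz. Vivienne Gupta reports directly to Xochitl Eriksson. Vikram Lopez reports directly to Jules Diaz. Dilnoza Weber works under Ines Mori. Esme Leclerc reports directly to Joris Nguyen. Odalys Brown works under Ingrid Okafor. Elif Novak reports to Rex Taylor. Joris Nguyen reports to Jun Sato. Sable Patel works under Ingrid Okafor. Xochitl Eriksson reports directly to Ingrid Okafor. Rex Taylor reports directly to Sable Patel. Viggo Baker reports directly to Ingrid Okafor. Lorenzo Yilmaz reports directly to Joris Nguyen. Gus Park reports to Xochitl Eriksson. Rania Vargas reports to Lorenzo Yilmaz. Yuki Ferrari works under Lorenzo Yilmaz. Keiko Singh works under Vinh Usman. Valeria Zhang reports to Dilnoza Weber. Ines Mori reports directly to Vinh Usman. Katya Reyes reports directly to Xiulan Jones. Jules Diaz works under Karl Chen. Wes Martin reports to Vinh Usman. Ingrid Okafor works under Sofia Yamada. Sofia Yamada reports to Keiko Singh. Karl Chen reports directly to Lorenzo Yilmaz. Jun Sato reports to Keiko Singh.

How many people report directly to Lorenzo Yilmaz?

Lorenzo Yilmaz directly manages Karl Chen, Xiulan Jones, Rania Vargas, Yuki Ferrari. That is 4 direct reports.

4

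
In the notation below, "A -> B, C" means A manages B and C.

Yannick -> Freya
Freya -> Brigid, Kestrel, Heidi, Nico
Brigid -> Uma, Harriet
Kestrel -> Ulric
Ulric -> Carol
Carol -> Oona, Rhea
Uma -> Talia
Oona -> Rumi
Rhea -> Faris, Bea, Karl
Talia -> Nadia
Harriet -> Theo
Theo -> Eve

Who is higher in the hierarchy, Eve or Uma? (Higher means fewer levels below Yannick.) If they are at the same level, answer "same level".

Eve is 5 levels below Yannick; Uma is 3. Uma is higher.

Uma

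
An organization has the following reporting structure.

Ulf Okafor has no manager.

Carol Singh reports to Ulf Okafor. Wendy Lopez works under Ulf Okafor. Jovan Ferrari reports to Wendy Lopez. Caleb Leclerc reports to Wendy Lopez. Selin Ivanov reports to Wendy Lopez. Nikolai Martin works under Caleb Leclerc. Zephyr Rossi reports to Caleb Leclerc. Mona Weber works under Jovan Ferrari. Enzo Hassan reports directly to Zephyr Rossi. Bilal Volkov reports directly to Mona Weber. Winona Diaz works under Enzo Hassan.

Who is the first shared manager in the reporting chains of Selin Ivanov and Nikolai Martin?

Selin Ivanov's chain of managers is Wendy Lopez, Ulf Okafor. Nikolai Martin's chain of managers is Caleb Leclerc, Wendy Lopez, Ulf Okafor. The first manager that appears in both chains is Wendy Lopez.

Wendy Lopez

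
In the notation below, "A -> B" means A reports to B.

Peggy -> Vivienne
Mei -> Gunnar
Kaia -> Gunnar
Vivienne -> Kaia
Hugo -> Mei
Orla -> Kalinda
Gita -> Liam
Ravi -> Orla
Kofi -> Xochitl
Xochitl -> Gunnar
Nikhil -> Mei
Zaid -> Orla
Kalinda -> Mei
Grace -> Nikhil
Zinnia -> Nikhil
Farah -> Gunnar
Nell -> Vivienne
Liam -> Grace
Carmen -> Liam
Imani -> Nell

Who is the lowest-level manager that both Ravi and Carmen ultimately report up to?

Mei

Ravi's chain of managers is Orla, Kalinda, Mei, Gunnar. Carmen's chain of managers is Liam, Grace, Nikhil, Mei, Gunnar. The first manager that appears in both chains is Mei.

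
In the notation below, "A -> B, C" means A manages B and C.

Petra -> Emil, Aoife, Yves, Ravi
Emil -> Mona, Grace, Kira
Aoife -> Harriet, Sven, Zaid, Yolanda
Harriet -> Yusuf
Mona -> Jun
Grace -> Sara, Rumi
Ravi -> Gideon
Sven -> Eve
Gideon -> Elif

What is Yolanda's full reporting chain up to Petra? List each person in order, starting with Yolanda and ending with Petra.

Yolanda reports to Aoife. Aoife reports to Petra. Petra is at the top.

Yolanda -> Aoife -> Petra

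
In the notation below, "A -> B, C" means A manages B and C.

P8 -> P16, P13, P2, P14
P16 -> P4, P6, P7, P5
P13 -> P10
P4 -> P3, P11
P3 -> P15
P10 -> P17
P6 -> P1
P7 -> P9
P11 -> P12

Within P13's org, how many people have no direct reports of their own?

1

The only person in P13's organization with no one reporting to them is P17. That is 1.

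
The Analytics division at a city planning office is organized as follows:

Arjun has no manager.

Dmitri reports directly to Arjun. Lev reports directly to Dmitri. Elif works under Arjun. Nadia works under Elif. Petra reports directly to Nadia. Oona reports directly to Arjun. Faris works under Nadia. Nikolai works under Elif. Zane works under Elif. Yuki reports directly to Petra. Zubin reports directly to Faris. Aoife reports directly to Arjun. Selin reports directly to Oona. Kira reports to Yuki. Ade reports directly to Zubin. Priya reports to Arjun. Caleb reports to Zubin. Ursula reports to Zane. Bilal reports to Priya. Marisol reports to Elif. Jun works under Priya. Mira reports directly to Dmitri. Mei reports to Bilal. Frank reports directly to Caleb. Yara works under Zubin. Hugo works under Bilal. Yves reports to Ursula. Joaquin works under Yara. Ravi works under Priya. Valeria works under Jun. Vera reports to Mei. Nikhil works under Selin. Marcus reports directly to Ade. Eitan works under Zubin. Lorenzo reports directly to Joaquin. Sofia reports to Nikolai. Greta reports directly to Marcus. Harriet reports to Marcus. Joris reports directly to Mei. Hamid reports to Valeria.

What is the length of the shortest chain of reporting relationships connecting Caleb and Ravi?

Caleb is 5 levels below Arjun, and Ravi is 2 levels below Arjun (their lowest common manager). The shortest path runs up from Caleb to Arjun and back down to Ravi: 5 + 2 = 7 links.

7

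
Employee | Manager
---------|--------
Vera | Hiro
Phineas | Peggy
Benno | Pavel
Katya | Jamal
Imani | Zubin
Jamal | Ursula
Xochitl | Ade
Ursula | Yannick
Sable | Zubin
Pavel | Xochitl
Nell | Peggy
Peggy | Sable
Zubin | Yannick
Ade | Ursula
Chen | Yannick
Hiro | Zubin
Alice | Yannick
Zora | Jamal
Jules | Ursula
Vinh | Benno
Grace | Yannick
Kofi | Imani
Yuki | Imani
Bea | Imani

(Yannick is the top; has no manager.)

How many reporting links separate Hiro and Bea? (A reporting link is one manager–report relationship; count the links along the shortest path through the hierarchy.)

Hiro is 1 level below Zubin, and Bea is 2 levels below Zubin (their lowest common manager). The shortest path runs up from Hiro to Zubin and back down to Bea: 1 + 2 = 3 links.

3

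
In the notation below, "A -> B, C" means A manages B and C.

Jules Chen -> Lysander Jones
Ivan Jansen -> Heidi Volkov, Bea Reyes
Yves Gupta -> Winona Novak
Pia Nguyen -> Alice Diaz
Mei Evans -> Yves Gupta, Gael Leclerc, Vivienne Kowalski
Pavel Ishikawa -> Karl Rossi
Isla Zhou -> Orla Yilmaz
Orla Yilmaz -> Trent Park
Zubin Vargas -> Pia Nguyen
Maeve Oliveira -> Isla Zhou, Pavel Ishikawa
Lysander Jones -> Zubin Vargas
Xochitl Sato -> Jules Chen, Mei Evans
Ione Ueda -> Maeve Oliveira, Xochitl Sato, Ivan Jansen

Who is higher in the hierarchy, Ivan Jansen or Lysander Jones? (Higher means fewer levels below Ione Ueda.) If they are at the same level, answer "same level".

Ivan Jansen is 1 level below Ione Ueda; Lysander Jones is 3. Ivan Jansen is higher.

Ivan Jansen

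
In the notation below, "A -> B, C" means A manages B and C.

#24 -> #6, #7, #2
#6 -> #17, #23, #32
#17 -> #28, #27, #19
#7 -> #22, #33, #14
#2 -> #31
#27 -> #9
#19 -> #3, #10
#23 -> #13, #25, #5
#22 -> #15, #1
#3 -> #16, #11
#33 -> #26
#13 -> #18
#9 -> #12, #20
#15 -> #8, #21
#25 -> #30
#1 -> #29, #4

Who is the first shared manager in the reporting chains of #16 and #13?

#16's chain of managers is #3, #19, #17, #6, #24. #13's chain of managers is #23, #6, #24. The first manager that appears in both chains is #6.

#6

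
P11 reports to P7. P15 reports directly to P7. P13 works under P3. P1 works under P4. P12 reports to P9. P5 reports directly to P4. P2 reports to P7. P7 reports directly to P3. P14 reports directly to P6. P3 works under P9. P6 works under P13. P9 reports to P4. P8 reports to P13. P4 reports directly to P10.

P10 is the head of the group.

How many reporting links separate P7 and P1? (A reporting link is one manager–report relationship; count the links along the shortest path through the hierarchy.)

P7 is 3 levels below P4, and P1 is 1 level below P4 (their lowest common manager). The shortest path runs up from P7 to P4 and back down to P1: 3 + 1 = 4 links.

4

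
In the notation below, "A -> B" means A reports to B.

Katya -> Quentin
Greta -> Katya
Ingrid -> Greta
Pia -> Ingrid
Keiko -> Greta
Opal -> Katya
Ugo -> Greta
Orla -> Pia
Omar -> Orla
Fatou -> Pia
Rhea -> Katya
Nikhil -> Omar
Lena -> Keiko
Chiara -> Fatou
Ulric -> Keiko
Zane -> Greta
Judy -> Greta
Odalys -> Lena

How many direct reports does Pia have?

Pia directly manages Orla, Fatou. That is 2 direct reports.

2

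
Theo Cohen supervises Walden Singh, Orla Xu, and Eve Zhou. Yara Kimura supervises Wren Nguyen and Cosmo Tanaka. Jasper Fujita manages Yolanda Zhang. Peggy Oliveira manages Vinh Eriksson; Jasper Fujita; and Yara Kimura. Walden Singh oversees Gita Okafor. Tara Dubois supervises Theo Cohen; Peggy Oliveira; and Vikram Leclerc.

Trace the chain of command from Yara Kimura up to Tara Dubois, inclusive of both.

Yara Kimura -> Peggy Oliveira -> Tara Dubois

Yara Kimura reports to Peggy Oliveira. Peggy Oliveira reports to Tara Dubois. Tara Dubois is at the top.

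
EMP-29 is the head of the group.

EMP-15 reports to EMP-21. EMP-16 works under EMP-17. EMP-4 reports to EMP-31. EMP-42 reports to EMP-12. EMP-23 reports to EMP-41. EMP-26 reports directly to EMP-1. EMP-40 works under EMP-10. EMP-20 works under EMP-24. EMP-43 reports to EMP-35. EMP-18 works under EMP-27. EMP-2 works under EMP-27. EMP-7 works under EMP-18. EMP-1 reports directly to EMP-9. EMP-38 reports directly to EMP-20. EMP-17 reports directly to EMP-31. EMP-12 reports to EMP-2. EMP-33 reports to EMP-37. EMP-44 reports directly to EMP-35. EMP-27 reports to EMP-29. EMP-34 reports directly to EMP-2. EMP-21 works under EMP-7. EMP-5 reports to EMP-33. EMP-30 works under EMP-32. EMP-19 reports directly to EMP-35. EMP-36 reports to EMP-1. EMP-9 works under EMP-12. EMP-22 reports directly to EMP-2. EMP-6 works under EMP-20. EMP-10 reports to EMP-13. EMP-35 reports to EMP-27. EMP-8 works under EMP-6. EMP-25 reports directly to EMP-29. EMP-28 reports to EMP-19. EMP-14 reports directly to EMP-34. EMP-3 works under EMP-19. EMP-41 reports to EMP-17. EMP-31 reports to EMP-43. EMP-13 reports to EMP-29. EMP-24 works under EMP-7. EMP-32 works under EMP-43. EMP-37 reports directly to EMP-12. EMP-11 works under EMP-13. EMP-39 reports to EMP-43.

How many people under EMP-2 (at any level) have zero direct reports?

The people in EMP-2's organization with no one reporting to them are EMP-22, EMP-14, EMP-42, EMP-5, EMP-26, EMP-36. That is 6.

6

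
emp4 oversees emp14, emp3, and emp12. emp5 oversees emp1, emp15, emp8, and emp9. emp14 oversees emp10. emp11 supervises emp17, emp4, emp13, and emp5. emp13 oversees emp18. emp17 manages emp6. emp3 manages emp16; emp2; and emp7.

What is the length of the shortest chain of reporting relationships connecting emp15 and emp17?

3

emp15 is 2 levels below emp11, and emp17 is 1 level below emp11 (their lowest common manager). The shortest path runs up from emp15 to emp11 and back down to emp17: 2 + 1 = 3 links.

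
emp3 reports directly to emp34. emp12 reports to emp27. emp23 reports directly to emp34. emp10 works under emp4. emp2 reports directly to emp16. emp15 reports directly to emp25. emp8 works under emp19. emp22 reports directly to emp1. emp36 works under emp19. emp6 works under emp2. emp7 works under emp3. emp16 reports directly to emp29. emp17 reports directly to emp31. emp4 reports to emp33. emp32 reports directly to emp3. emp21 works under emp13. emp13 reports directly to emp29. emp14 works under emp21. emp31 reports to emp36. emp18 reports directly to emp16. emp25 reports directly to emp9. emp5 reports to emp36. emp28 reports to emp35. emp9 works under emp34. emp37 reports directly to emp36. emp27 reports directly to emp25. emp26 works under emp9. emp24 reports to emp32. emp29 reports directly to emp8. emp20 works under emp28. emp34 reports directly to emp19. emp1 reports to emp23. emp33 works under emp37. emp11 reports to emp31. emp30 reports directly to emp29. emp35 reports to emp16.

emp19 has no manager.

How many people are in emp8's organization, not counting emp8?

12

emp8 directly manages emp29. Under emp29: emp30, emp13, emp21, emp14, emp16, emp2, emp6, emp18, emp35, emp28, emp20 (11). That's 12 in total.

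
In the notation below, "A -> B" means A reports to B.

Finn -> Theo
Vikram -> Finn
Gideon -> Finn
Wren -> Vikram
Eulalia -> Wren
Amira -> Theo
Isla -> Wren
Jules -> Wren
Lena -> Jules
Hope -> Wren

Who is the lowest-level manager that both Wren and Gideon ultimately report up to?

Finn

Wren's chain of managers is Vikram, Finn, Theo. Gideon's chain of managers is Finn, Theo. The first manager that appears in both chains is Finn.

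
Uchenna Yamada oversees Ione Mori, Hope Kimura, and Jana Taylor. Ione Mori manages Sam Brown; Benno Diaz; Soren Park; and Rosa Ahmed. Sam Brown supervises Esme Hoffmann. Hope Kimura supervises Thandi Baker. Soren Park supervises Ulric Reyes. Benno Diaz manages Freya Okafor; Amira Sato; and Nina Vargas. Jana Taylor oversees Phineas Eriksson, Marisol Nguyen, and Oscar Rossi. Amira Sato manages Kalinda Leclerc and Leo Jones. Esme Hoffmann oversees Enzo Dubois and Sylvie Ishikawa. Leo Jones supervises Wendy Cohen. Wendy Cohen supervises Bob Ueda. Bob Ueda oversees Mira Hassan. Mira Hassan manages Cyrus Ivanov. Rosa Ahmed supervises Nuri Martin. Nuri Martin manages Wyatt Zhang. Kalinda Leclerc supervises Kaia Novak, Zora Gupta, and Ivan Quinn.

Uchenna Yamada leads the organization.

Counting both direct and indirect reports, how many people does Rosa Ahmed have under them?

Rosa Ahmed directly manages Nuri Martin. Under Nuri Martin: Wyatt Zhang (1). That's 2 in total.

2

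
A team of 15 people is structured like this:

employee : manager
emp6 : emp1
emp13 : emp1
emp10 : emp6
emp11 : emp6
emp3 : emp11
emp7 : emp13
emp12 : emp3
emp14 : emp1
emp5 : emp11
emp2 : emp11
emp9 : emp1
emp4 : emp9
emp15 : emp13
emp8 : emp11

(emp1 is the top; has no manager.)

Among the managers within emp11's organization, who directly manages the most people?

Direct-report counts within emp11's organization: emp11 has 4; emp3 has 1. The largest is 4, held by emp11.

emp11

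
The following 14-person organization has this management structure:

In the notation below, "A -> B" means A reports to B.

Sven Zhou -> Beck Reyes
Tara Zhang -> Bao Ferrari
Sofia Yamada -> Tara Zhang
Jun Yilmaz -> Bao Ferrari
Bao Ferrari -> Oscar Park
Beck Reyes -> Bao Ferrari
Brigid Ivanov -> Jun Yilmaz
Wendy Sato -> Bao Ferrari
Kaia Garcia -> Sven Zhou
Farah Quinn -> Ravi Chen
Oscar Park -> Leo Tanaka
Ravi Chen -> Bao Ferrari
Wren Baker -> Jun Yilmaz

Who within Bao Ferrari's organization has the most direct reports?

Direct-report counts within Bao Ferrari's organization: Bao Ferrari has 5; Tara Zhang has 1; Beck Reyes has 1; Sven Zhou has 1; Jun Yilmaz has 2; Ravi Chen has 1. The largest is 5, held by Bao Ferrari.

Bao Ferrari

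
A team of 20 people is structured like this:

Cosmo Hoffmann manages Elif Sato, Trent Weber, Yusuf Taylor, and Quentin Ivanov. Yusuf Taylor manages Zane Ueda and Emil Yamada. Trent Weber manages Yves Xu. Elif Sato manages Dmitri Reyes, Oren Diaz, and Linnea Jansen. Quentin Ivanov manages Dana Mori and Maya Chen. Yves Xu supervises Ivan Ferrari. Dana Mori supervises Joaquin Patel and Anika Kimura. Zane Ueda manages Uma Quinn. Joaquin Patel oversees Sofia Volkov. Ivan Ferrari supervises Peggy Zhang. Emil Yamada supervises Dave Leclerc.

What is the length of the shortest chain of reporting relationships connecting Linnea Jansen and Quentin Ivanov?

3

Linnea Jansen is 2 levels below Cosmo Hoffmann, and Quentin Ivanov is 1 level below Cosmo Hoffmann (their lowest common manager). The shortest path runs up from Linnea Jansen to Cosmo Hoffmann and back down to Quentin Ivanov: 2 + 1 = 3 links.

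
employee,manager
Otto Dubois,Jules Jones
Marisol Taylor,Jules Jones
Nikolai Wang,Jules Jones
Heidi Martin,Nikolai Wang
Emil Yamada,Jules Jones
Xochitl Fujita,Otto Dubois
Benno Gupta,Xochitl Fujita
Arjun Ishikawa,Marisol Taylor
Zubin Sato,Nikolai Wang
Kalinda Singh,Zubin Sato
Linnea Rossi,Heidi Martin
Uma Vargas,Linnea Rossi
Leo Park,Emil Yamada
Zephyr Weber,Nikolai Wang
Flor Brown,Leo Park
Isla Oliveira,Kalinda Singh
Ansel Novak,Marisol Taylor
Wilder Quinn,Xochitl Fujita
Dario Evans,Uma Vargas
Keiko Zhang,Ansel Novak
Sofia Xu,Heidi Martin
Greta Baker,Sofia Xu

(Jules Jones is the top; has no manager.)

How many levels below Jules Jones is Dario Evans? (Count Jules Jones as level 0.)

Chain from Dario Evans up to Jules Jones: Dario Evans → Uma Vargas → Linnea Rossi → Heidi Martin → Nikolai Wang → Jules Jones. That is 5 steps up, so Dario Evans is 5 levels below Jules Jones.

5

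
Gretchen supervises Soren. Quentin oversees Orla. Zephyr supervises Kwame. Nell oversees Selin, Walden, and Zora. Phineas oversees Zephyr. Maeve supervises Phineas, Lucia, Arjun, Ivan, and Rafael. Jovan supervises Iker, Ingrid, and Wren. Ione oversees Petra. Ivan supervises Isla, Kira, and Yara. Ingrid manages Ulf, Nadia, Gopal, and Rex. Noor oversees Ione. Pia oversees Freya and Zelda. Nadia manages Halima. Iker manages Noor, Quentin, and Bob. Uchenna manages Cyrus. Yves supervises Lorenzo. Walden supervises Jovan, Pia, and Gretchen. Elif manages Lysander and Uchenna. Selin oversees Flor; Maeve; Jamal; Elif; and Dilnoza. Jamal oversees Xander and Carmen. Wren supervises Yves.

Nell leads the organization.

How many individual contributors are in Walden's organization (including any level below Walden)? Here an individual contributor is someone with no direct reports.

The people in Walden's organization with no one reporting to them are Soren, Zelda, Freya, Lorenzo, Rex, Gopal, Halima, Ulf, Bob, Orla, Petra. That is 11.

11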